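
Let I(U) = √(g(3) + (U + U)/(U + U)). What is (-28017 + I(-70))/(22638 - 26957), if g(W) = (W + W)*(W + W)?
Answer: 28017/4319 - √37/4319 ≈ 6.4855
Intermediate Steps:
g(W) = 4*W² (g(W) = (2*W)*(2*W) = 4*W²)
I(U) = √37 (I(U) = √(4*3² + (U + U)/(U + U)) = √(4*9 + (2*U)/((2*U))) = √(36 + (2*U)*(1/(2*U))) = √(36 + 1) = √37)
(-28017 + I(-70))/(22638 - 26957) = (-28017 + √37)/(22638 - 26957) = (-28017 + √37)/(-4319) = (-28017 + √37)*(-1/4319) = 28017/4319 - √37/4319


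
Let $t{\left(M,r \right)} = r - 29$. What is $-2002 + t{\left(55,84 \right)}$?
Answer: $-1947$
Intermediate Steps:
$t{\left(M,r \right)} = -29 + r$ ($t{\left(M,r \right)} = r - 29 = -29 + r$)
$-2002 + t{\left(55,84 \right)} = -2002 + \left(-29 + 84\right) = -2002 + 55 = -1947$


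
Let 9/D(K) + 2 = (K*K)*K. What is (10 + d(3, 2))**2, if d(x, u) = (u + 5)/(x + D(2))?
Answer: 10816/81 ≈ 133.53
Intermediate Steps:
D(K) = 9/(-2 + K**3) (D(K) = 9/(-2 + (K*K)*K) = 9/(-2 + K**2*K) = 9/(-2 + K**3))
d(x, u) = (5 + u)/(3/2 + x) (d(x, u) = (u + 5)/(x + 9/(-2 + 2**3)) = (5 + u)/(x + 9/(-2 + 8)) = (5 + u)/(x + 9/6) = (5 + u)/(x + 9*(1/6)) = (5 + u)/(x + 3/2) = (5 + u)/(3/2 + x))
(10 + d(3, 2))**2 = (10 + 2*(5 + 2)/(3 + 2*3))**2 = (10 + 2*7/(3 + 6))**2 = (10 + 2*7/9)**2 = (10 + 2*(1/9)*7)**2 = (10 + 14/9)**2 = (104/9)**2 = 10816/81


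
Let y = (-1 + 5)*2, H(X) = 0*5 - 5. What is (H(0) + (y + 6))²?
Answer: 81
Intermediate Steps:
H(X) = -5 (H(X) = 0 - 5 = -5)
y = 8 (y = 4*2 = 8)
(H(0) + (y + 6))² = (-5 + (8 + 6))² = (-5 + 14)² = 9² = 81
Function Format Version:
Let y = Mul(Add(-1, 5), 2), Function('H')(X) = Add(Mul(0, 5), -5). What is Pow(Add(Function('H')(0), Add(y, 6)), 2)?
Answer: 81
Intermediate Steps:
Function('H')(X) = -5 (Function('H')(X) = Add(0, -5) = -5)
y = 8 (y = Mul(4, 2) = 8)
Pow(Add(Function('H')(0), Add(y, 6)), 2) = Pow(Add(-5, Add(8, 6)), 2) = Pow(Add(-5, 14), 2) = Pow(9, 2) = 81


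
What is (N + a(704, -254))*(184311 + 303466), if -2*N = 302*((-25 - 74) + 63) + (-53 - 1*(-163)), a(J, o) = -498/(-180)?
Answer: 78782326601/30 ≈ 2.6261e+9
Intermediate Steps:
a(J, o) = 83/30 (a(J, o) = -498*(-1/180) = 83/30)
N = 5381 (N = -(302*((-25 - 74) + 63) + (-53 - 1*(-163)))/2 = -(302*(-99 + 63) + (-53 + 163))/2 = -(302*(-36) + 110)/2 = -(-10872 + 110)/2 = -1/2*(-10762) = 5381)
(N + a(704, -254))*(184311 + 303466) = (5381 + 83/30)*(184311 + 303466) = (161513/30)*487777 = 78782326601/30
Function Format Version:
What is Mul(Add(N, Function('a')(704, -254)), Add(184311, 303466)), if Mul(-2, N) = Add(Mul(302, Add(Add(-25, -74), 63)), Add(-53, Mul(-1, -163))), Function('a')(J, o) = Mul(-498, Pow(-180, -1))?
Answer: Rational(78782326601, 30) ≈ 2.6261e+9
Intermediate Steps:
Function('a')(J, o) = Rational(83, 30) (Function('a')(J, o) = Mul(-498, Rational(-1, 180)) = Rational(83, 30))
N = 5381 (N = Mul(Rational(-1, 2), Add(Mul(302, Add(Add(-25, -74), 63)), Add(-53, Mul(-1, -163)))) = Mul(Rational(-1, 2), Add(Mul(302, Add(-99, 63)), Add(-53, 163))) = Mul(Rational(-1, 2), Add(Mul(302, -36), 110)) = Mul(Rational(-1, 2), Add(-10872, 110)) = Mul(Rational(-1, 2), -10762) = 5381)
Mul(Add(N, Function('a')(704, -254)), Add(184311, 303466)) = Mul(Add(5381, Rational(83, 30)), Add(184311, 303466)) = Mul(Rational(161513, 30), 487777) = Rational(78782326601, 30)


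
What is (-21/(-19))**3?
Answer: 9261/6859 ≈ 1.3502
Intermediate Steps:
(-21/(-19))**3 = (-21*(-1/19))**3 = (21/19)**3 = 9261/6859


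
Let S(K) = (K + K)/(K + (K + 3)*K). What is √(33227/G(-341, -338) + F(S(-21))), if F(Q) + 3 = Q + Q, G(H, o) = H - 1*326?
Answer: 2*I*√1705226854/11339 ≈ 7.2836*I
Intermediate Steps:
S(K) = 2*K/(K + K*(3 + K)) (S(K) = (2*K)/(K + (3 + K)*K) = (2*K)/(K + K*(3 + K)) = 2*K/(K + K*(3 + K)))
G(H, o) = -326 + H (G(H, o) = H - 326 = -326 + H)
F(Q) = -3 + 2*Q (F(Q) = -3 + (Q + Q) = -3 + 2*Q)
√(33227/G(-341, -338) + F(S(-21))) = √(33227/(-326 - 341) + (-3 + 2*(2/(4 - 21)))) = √(33227/(-667) + (-3 + 2*(2/(-17)))) = √(33227*(-1/667) + (-3 + 2*(2*(-1/17)))) = √(-33227/667 + (-3 + 2*(-2/17))) = √(-33227/667 + (-3 - 4/17)) = √(-33227/667 - 55/17) = √(-601544/11339) = 2*I*√1705226854/11339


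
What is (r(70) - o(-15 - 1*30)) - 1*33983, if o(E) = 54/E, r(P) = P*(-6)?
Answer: -172009/5 ≈ -34402.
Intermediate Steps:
r(P) = -6*P
(r(70) - o(-15 - 1*30)) - 1*33983 = (-6*70 - 54/(-15 - 1*30)) - 1*33983 = (-420 - 54/(-15 - 30)) - 33983 = (-420 - 54/(-45)) - 33983 = (-420 - 54*(-1)/45) - 33983 = (-420 - 1*(-6/5)) - 33983 = (-420 + 6/5) - 33983 = -2094/5 - 33983 = -172009/5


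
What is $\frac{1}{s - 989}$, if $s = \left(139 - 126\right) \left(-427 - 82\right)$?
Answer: $- \frac{1}{7606} \approx -0.00013148$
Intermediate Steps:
$s = -6617$ ($s = 13 \left(-509\right) = -6617$)
$\frac{1}{s - 989} = \frac{1}{-6617 - 989} = \frac{1}{-7606} = - \frac{1}{7606}$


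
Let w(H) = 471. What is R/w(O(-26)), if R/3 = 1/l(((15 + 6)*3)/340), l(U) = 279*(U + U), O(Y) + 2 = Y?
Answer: 170/2759589 ≈ 6.1603e-5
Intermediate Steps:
O(Y) = -2 + Y
l(U) = 558*U (l(U) = 279*(2*U) = 558*U)
R = 170/5859 (R = 3/((558*(((15 + 6)*3)/340))) = 3/((558*((21*3)*(1/340)))) = 3/((558*(63*(1/340)))) = 3/((558*(63/340))) = 3/(17577/170) = 3*(170/17577) = 170/5859 ≈ 0.029015)
R/w(O(-26)) = (170/5859)/471 = (170/5859)*(1/471) = 170/2759589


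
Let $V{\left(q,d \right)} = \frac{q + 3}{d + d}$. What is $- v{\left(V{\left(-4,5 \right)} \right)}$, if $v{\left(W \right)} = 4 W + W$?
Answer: $\frac{1}{2} \approx 0.5$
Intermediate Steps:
$V{\left(q,d \right)} = \frac{3 + q}{2 d}$
$v{\left(W \right)} = 5 W$
$- v{\left(V{\left(-4,5 \right)} \right)} = - 5 \frac{3 - 4}{2 \cdot 5} = - 5 \cdot \frac{1}{2} \cdot \frac{1}{5} \left(-1\right) = - \frac{5 \left(-1\right)}{10} = \left(-1\right) \left(- \frac{1}{2}\right) = \frac{1}{2}$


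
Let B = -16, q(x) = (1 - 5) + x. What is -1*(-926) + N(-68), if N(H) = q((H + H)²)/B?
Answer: -919/4 ≈ -229.75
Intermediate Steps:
q(x) = -4 + x
N(H) = ¼ - H²/4 (N(H) = (-4 + (H + H)²)/(-16) = (-4 + (2*H)²)*(-1/16) = (-4 + 4*H²)*(-1/16) = ¼ - H²/4)
-1*(-926) + N(-68) = -1*(-926) + (¼ - ¼*(-68)²) = 926 + (¼ - ¼*4624) = 926 + (¼ - 1156) = 926 - 4623/4 = -919/4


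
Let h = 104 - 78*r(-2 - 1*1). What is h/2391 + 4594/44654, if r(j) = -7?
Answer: 20004677/53383857 ≈ 0.37473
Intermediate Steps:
h = 650 (h = 104 - 78*(-7) = 104 + 546 = 650)
h/2391 + 4594/44654 = 650/2391 + 4594/44654 = 650*(1/2391) + 4594*(1/44654) = 650/2391 + 2297/22327 = 20004677/53383857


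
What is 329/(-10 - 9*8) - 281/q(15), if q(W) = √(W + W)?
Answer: -329/82 - 281*√30/30 ≈ -55.316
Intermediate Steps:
q(W) = √2*√W (q(W) = √(2*W) = √2*√W)
329/(-10 - 9*8) - 281/q(15) = 329/(-10 - 9*8) - 281*√30/30 = 329/(-10 - 72) - 281*√30/30 = 329/(-82) - 281*√30/30 = 329*(-1/82) - 281*√30/30 = -329/82 - 281*√30/30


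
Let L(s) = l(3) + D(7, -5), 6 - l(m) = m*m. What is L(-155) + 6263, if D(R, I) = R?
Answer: 6267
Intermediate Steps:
l(m) = 6 - m² (l(m) = 6 - m*m = 6 - m²)
L(s) = 4 (L(s) = (6 - 1*3²) + 7 = (6 - 1*9) + 7 = (6 - 9) + 7 = -3 + 7 = 4)
L(-155) + 6263 = 4 + 6263 = 6267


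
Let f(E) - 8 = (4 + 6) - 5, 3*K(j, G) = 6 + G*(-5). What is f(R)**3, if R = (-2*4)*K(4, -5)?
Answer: 2197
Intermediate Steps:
K(j, G) = 2 - 5*G/3 (K(j, G) = (6 + G*(-5))/3 = (6 - 5*G)/3 = 2 - 5*G/3)
R = -248/3 (R = (-2*4)*(2 - 5/3*(-5)) = -8*(2 + 25/3) = -8*31/3 = -248/3 ≈ -82.667)
f(E) = 13 (f(E) = 8 + ((4 + 6) - 5) = 8 + (10 - 5) = 8 + 5 = 13)
f(R)**3 = 13**3 = 2197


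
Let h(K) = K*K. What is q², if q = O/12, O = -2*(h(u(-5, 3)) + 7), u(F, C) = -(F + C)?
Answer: 121/36 ≈ 3.3611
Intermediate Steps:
u(F, C) = -C - F (u(F, C) = -(C + F) = -C - F)
h(K) = K²
O = -22 (O = -2*((-1*3 - 1*(-5))² + 7) = -2*((-3 + 5)² + 7) = -2*(2² + 7) = -2*(4 + 7) = -2*11 = -22)
q = -11/6 (q = -22/12 = -22*1/12 = -11/6 ≈ -1.8333)
q² = (-11/6)² = 121/36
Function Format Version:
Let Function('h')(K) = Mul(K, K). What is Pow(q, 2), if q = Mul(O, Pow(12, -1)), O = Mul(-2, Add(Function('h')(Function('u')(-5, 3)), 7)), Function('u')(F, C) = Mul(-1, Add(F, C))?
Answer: Rational(121, 36) ≈ 3.3611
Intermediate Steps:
Function('u')(F, C) = Add(Mul(-1, C), Mul(-1, F)) (Function('u')(F, C) = Mul(-1, Add(C, F)) = Add(Mul(-1, C), Mul(-1, F)))
Function('h')(K) = Pow(K, 2)
O = -22 (O = Mul(-2, Add(Pow(Add(Mul(-1, 3), Mul(-1, -5)), 2), 7)) = Mul(-2, Add(Pow(Add(-3, 5), 2), 7)) = Mul(-2, Add(Pow(2, 2), 7)) = Mul(-2, Add(4, 7)) = Mul(-2, 11) = -22)
q = Rational(-11, 6) (q = Mul(-22, Pow(12, -1)) = Mul(-22, Rational(1, 12)) = Rational(-11, 6) ≈ -1.8333)
Pow(q, 2) = Pow(Rational(-11, 6), 2) = Rational(121, 36)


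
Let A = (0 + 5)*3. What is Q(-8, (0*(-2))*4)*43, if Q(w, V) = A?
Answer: 645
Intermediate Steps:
A = 15 (A = 5*3 = 15)
Q(w, V) = 15
Q(-8, (0*(-2))*4)*43 = 15*43 = 645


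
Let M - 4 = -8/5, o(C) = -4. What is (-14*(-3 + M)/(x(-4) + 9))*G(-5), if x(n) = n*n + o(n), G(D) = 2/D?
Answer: -4/25 ≈ -0.16000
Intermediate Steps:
x(n) = -4 + n² (x(n) = n*n - 4 = n² - 4 = -4 + n²)
M = 12/5 (M = 4 - 8/5 = 12/5 ≈ 2.4000)
(-14*(-3 + M)/(x(-4) + 9))*G(-5) = (-14*(-3 + 12/5)/((-4 + (-4)²) + 9))*(2/(-5)) = (-(-42)/(5*((-4 + 16) + 9)))*(2*(-⅕)) = -(-42)/(5*(12 + 9))*(-⅖) = -(-42)/(5*21)*(-⅖) = -14*(-1/35)*(-⅖) = (⅖)*(-⅖) = -4/25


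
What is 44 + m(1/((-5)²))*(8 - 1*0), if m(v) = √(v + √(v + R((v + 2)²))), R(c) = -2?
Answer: 44 + 8*√(1 + 35*I)/5 ≈ 50.79 + 6.5984*I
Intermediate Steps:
m(v) = √(v + √(-2 + v)) (m(v) = √(v + √(v - 2)) = √(v + √(-2 + v)))
44 + m(1/((-5)²))*(8 - 1*0) = 44 + √(1/((-5)²) + √(-2 + 1/((-5)²)))*(8 - 1*0) = 44 + √(1/25 + √(-2 + 1/25))*(8 + 0) = 44 + √(1/25 + √(-2 + 1/25))*8 = 44 + √(1/25 + √(-49/25))*8 = 44 + √(1/25 + 7*I/5)*8 = 44 + 8*√(1/25 + 7*I/5)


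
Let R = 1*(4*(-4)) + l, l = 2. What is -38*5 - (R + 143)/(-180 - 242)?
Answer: -80051/422 ≈ -189.69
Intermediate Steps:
R = -14 (R = 1*(4*(-4)) + 2 = 1*(-16) + 2 = -16 + 2 = -14)
-38*5 - (R + 143)/(-180 - 242) = -38*5 - (-14 + 143)/(-180 - 242) = -190 - 129/(-422) = -190 - 129*(-1)/422 = -190 - 1*(-129/422) = -190 + 129/422 = -80051/422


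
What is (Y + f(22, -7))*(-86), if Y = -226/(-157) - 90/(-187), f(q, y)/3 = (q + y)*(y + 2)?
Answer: 563246938/29359 ≈ 19185.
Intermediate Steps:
f(q, y) = 3*(2 + y)*(q + y) (f(q, y) = 3*((q + y)*(y + 2)) = 3*((q + y)*(2 + y)) = 3*((2 + y)*(q + y)) = 3*(2 + y)*(q + y))
Y = 56392/29359 (Y = -226*(-1/157) - 90*(-1/187) = 226/157 + 90/187 = 56392/29359 ≈ 1.9208)
(Y + f(22, -7))*(-86) = (56392/29359 + (3*(-7)**2 + 6*22 + 6*(-7) + 3*22*(-7)))*(-86) = (56392/29359 + (3*49 + 132 - 42 - 462))*(-86) = (56392/29359 + (147 + 132 - 42 - 462))*(-86) = (56392/29359 - 225)*(-86) = -6549383/29359*(-86) = 563246938/29359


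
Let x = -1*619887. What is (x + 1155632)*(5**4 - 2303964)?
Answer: -1234002352555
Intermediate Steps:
x = -619887
(x + 1155632)*(5**4 - 2303964) = (-619887 + 1155632)*(5**4 - 2303964) = 535745*(625 - 2303964) = 535745*(-2303339) = -1234002352555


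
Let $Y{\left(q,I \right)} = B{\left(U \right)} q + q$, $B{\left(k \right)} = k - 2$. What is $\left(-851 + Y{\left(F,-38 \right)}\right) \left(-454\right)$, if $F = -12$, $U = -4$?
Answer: $359114$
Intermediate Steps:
$B{\left(k \right)} = -2 + k$ ($B{\left(k \right)} = k - 2 = -2 + k$)
$Y{\left(q,I \right)} = - 5 q$ ($Y{\left(q,I \right)} = \left(-2 - 4\right) q + q = - 6 q + q = - 5 q$)
$\left(-851 + Y{\left(F,-38 \right)}\right) \left(-454\right) = \left(-851 - -60\right) \left(-454\right) = \left(-851 + 60\right) \left(-454\right) = \left(-791\right) \left(-454\right) = 359114$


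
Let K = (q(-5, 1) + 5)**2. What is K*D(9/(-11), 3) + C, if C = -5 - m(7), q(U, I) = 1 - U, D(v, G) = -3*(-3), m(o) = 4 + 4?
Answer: 1076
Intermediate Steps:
m(o) = 8
D(v, G) = 9
C = -13 (C = -5 - 1*8 = -5 - 8 = -13)
K = 121 (K = ((1 - 1*(-5)) + 5)**2 = ((1 + 5) + 5)**2 = (6 + 5)**2 = 11**2 = 121)
K*D(9/(-11), 3) + C = 121*9 - 13 = 1089 - 13 = 1076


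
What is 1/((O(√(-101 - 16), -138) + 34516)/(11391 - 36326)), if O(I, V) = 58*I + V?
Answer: -428607715/591120236 + 2169345*I*√13/591120236 ≈ -0.72508 + 0.013232*I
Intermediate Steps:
O(I, V) = V + 58*I
1/((O(√(-101 - 16), -138) + 34516)/(11391 - 36326)) = 1/(((-138 + 58*√(-101 - 16)) + 34516)/(11391 - 36326)) = 1/(((-138 + 58*√(-117)) + 34516)/(-24935)) = 1/(((-138 + 58*(3*I*√13)) + 34516)*(-1/24935)) = 1/(((-138 + 174*I*√13) + 34516)*(-1/24935)) = 1/((34378 + 174*I*√13)*(-1/24935)) = 1/(-34378/24935 - 174*I*√13/24935)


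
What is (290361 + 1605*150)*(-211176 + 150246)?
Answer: -32360593230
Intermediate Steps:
(290361 + 1605*150)*(-211176 + 150246) = (290361 + 240750)*(-60930) = 531111*(-60930) = -32360593230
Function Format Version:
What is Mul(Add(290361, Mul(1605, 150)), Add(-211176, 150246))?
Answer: -32360593230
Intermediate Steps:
Mul(Add(290361, Mul(1605, 150)), Add(-211176, 150246)) = Mul(Add(290361, 240750), -60930) = Mul(531111, -60930) = -32360593230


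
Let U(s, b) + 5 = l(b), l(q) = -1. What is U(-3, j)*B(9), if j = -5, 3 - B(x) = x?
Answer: 36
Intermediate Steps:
B(x) = 3 - x
U(s, b) = -6 (U(s, b) = -5 - 1 = -6)
U(-3, j)*B(9) = -6*(3 - 1*9) = -6*(3 - 9) = -6*(-6) = 36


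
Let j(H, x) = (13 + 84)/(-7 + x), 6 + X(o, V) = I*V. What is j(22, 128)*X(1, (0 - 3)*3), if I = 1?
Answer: -1455/121 ≈ -12.025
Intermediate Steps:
X(o, V) = -6 + V (X(o, V) = -6 + 1*V = -6 + V)
j(H, x) = 97/(-7 + x)
j(22, 128)*X(1, (0 - 3)*3) = (97/(-7 + 128))*(-6 + (0 - 3)*3) = (97/121)*(-6 - 3*3) = (97*(1/121))*(-6 - 9) = (97/121)*(-15) = -1455/121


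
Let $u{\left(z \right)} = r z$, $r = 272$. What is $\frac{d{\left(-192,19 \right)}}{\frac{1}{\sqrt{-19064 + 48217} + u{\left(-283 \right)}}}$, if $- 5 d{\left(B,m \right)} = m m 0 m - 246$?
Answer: $- \frac{18936096}{5} + \frac{246 \sqrt{29153}}{5} \approx -3.7788 \cdot 10^{6}$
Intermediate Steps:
$u{\left(z \right)} = 272 z$
$d{\left(B,m \right)} = \frac{246}{5}$ ($d{\left(B,m \right)} = - \frac{m m 0 m - 246}{5} = - \frac{m^{2} \cdot 0 m - 246}{5} = - \frac{0 m - 246}{5} = - \frac{0 - 246}{5} = \left(- \frac{1}{5}\right) \left(-246\right) = \frac{246}{5}$)
$\frac{d{\left(-192,19 \right)}}{\frac{1}{\sqrt{-19064 + 48217} + u{\left(-283 \right)}}} = \frac{246}{5 \frac{1}{\sqrt{-19064 + 48217} + 272 \left(-283\right)}} = \frac{246}{5 \frac{1}{\sqrt{29153} - 76976}} = \frac{246}{5 \frac{1}{-76976 + \sqrt{29153}}} = \frac{246 \left(-76976 + \sqrt{29153}\right)}{5} = - \frac{18936096}{5} + \frac{246 \sqrt{29153}}{5}$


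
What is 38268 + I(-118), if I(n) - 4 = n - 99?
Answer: 38055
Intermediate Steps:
I(n) = -95 + n (I(n) = 4 + (n - 99) = 4 + (-99 + n) = -95 + n)
38268 + I(-118) = 38268 + (-95 - 118) = 38268 - 213 = 38055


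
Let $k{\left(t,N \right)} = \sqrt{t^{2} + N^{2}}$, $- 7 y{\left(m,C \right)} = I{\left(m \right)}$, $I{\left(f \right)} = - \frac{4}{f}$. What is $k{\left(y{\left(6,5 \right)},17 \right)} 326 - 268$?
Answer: $-268 + \frac{326 \sqrt{127453}}{21} \approx 5274.1$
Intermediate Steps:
$y{\left(m,C \right)} = \frac{4}{7 m}$ ($y{\left(m,C \right)} = - \frac{\left(-4\right) \frac{1}{m}}{7} = \frac{4}{7 m}$)
$k{\left(t,N \right)} = \sqrt{N^{2} + t^{2}}$
$k{\left(y{\left(6,5 \right)},17 \right)} 326 - 268 = \sqrt{17^{2} + \left(\frac{4}{7 \cdot 6}\right)^{2}} \cdot 326 - 268 = \sqrt{289 + \left(\frac{4}{7} \cdot \frac{1}{6}\right)^{2}} \cdot 326 - 268 = \sqrt{289 + \left(\frac{2}{21}\right)^{2}} \cdot 326 - 268 = \sqrt{289 + \frac{4}{441}} \cdot 326 - 268 = \sqrt{\frac{127453}{441}} \cdot 326 - 268 = \frac{\sqrt{127453}}{21} \cdot 326 - 268 = \frac{326 \sqrt{127453}}{21} - 268 = -268 + \frac{326 \sqrt{127453}}{21}$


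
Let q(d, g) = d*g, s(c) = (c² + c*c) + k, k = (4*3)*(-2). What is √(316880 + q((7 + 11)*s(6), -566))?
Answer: 4*I*√10759 ≈ 414.9*I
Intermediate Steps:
k = -24 (k = 12*(-2) = -24)
s(c) = -24 + 2*c² (s(c) = (c² + c*c) - 24 = (c² + c²) - 24 = 2*c² - 24 = -24 + 2*c²)
√(316880 + q((7 + 11)*s(6), -566)) = √(316880 + ((7 + 11)*(-24 + 2*6²))*(-566)) = √(316880 + (18*(-24 + 2*36))*(-566)) = √(316880 + (18*(-24 + 72))*(-566)) = √(316880 + (18*48)*(-566)) = √(316880 + 864*(-566)) = √(316880 - 489024) = √(-172144) = 4*I*√10759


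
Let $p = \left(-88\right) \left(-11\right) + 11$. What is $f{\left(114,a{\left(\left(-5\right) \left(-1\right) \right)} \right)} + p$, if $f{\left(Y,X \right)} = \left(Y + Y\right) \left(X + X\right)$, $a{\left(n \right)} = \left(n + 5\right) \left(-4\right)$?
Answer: $-17261$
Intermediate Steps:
$a{\left(n \right)} = -20 - 4 n$ ($a{\left(n \right)} = \left(5 + n\right) \left(-4\right) = -20 - 4 n$)
$f{\left(Y,X \right)} = 4 X Y$ ($f{\left(Y,X \right)} = 2 Y 2 X = 4 X Y$)
$p = 979$ ($p = 968 + 11 = 979$)
$f{\left(114,a{\left(\left(-5\right) \left(-1\right) \right)} \right)} + p = 4 \left(-20 - 4 \left(\left(-5\right) \left(-1\right)\right)\right) 114 + 979 = 4 \left(-20 - 20\right) 114 + 979 = 4 \left(-40\right) 114 + 979 = -18240 + 979 = -17261$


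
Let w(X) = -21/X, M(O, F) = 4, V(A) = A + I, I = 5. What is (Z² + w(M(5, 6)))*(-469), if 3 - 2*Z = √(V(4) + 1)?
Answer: 469/2 + 1407*√10/2 ≈ 2459.2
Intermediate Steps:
V(A) = 5 + A (V(A) = A + 5 = 5 + A)
Z = 3/2 - √10/2 (Z = 3/2 - √((5 + 4) + 1)/2 = 3/2 - √(9 + 1)/2 = 3/2 - √10/2 ≈ -0.081139)
(Z² + w(M(5, 6)))*(-469) = ((3/2 - √10/2)² - 21/4)*(-469) = (-21/4 + (3/2 - √10/2)²)*(-469) = 9849/4 - 469*(3/2 - √10/2)²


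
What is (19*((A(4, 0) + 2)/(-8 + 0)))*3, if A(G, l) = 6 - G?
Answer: -57/2 ≈ -28.500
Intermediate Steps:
(19*((A(4, 0) + 2)/(-8 + 0)))*3 = (19*(((6 - 1*4) + 2)/(-8 + 0)))*3 = (19*(((6 - 4) + 2)/(-8)))*3 = (19*((2 + 2)*(-1/8)))*3 = (19*(4*(-1/8)))*3 = (19*(-1/2))*3 = -19/2*3 = -57/2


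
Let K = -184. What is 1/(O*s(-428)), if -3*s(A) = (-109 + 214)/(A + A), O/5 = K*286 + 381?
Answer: -856/9142525 ≈ -9.3628e-5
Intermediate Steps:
O = -261215 (O = 5*(-184*286 + 381) = 5*(-52624 + 381) = 5*(-52243) = -261215)
s(A) = -35/(2*A) (s(A) = -(-109 + 214)/(3*(A + A)) = -35/(2*A))
1/(O*s(-428)) = 1/((-261215)*((-35/2/(-428)))) = -1/(261215*((-35/2*(-1/428)))) = -1/(261215*35/856) = -1/261215*856/35 = -856/9142525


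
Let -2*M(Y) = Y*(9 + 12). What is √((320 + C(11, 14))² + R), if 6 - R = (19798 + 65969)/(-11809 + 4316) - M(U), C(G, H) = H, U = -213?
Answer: √25559460043030/14986 ≈ 337.36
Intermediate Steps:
M(Y) = -21*Y/2 (M(Y) = -Y*(9 + 12)/2 = -Y*21/2 = -21*Y/2)
R = 33777639/14986 (R = 6 - ((19798 + 65969)/(-11809 + 4316) - (-21)*(-213)/2) = 6 - (85767/(-7493) - 1*4473/2) = 6 - (85767*(-1/7493) - 4473/2) = 6 - (-85767/7493 - 4473/2) = 6 - 1*(-33687723/14986) = 6 + 33687723/14986 = 33777639/14986 ≈ 2253.9)
√((320 + C(11, 14))² + R) = √((320 + 14)² + 33777639/14986) = √(334² + 33777639/14986) = √(111556 + 33777639/14986) = √(1705555855/14986) = √25559460043030/14986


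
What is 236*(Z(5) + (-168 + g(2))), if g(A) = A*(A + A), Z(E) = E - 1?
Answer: -36816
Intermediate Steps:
Z(E) = -1 + E
g(A) = 2*A² (g(A) = A*(2*A) = 2*A²)
236*(Z(5) + (-168 + g(2))) = 236*((-1 + 5) + (-168 + 2*2²)) = 236*(4 + (-168 + 2*4)) = 236*(4 + (-168 + 8)) = 236*(4 - 160) = 236*(-156) = -36816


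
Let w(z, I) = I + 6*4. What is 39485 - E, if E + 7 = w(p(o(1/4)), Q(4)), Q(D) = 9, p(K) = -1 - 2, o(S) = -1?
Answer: 39459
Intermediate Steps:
p(K) = -3
w(z, I) = 24 + I (w(z, I) = I + 24 = 24 + I)
E = 26 (E = -7 + (24 + 9) = -7 + 33 = 26)
39485 - E = 39485 - 1*26 = 39485 - 26 = 39459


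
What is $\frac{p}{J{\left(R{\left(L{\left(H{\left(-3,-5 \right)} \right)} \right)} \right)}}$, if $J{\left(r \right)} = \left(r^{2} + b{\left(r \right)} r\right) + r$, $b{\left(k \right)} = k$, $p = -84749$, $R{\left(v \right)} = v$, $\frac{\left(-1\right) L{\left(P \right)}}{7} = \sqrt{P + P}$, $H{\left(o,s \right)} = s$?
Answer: $\frac{12107 \sqrt{10}}{10 \left(i + 14 \sqrt{10}\right)} \approx 86.434 - 1.9524 i$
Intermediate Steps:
$L{\left(P \right)} = - 7 \sqrt{2} \sqrt{P}$ ($L{\left(P \right)} = - 7 \sqrt{P + P} = - 7 \sqrt{2 P} = - 7 \sqrt{2} \sqrt{P}$)
$J{\left(r \right)} = r + 2 r^{2}$ ($J{\left(r \right)} = \left(r^{2} + r r\right) + r = \left(r^{2} + r^{2}\right) + r = 2 r^{2} + r = r + 2 r^{2}$)
$\frac{p}{J{\left(R{\left(L{\left(H{\left(-3,-5 \right)} \right)} \right)} \right)}} = - \frac{84749}{- 7 \sqrt{2} \sqrt{-5} \left(1 + 2 \left(- 7 \sqrt{2} \sqrt{-5}\right)\right)} = - \frac{84749}{- 7 \sqrt{2} i \sqrt{5} \left(1 + 2 \left(- 7 \sqrt{2} i \sqrt{5}\right)\right)} = - \frac{84749}{- 7 i \sqrt{10} \left(1 + 2 \left(- 7 i \sqrt{10}\right)\right)} = - \frac{84749}{- 7 i \sqrt{10} \left(1 - 14 i \sqrt{10}\right)} = - \frac{84749}{\left(-7\right) i \sqrt{10} \left(1 - 14 i \sqrt{10}\right)} = - 84749 \frac{i \sqrt{10}}{70 \left(1 - 14 i \sqrt{10}\right)} = - \frac{12107 i \sqrt{10}}{10 \left(1 - 14 i \sqrt{10}\right)}$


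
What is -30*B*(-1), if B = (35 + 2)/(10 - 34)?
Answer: -185/4 ≈ -46.250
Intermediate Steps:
B = -37/24 (B = 37/(-24) = 37*(-1/24) = -37/24 ≈ -1.5417)
-30*B*(-1) = -30*(-37/24)*(-1) = (185/4)*(-1) = -185/4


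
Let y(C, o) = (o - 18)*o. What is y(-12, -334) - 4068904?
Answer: -3951336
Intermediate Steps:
y(C, o) = o*(-18 + o) (y(C, o) = (-18 + o)*o = o*(-18 + o))
y(-12, -334) - 4068904 = -334*(-18 - 334) - 4068904 = -334*(-352) - 4068904 = 117568 - 4068904 = -3951336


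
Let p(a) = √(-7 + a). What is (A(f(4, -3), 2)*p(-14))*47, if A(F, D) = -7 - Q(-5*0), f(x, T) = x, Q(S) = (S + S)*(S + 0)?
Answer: -329*I*√21 ≈ -1507.7*I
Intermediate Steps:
Q(S) = 2*S² (Q(S) = (2*S)*S = 2*S²)
A(F, D) = -7 (A(F, D) = -7 - 2*(-5*0)² = -7 - 2*0² = -7 - 2*0 = -7 - 1*0 = -7 + 0 = -7)
(A(f(4, -3), 2)*p(-14))*47 = -7*√(-7 - 14)*47 = -7*I*√21*47 = -329*I*√21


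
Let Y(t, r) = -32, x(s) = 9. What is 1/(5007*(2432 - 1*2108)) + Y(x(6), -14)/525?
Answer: -17304017/283896900 ≈ -0.060952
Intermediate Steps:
1/(5007*(2432 - 1*2108)) + Y(x(6), -14)/525 = 1/(5007*(2432 - 1*2108)) - 32/525 = 1/(5007*(2432 - 2108)) - 32*1/525 = (1/5007)/324 - 32/525 = (1/5007)*(1/324) - 32/525 = 1/1622268 - 32/525 = -17304017/283896900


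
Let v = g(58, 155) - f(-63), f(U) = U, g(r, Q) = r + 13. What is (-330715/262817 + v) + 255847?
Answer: 67275827762/262817 ≈ 2.5598e+5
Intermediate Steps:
g(r, Q) = 13 + r
v = 134 (v = (13 + 58) - 1*(-63) = 71 + 63 = 134)
(-330715/262817 + v) + 255847 = (-330715/262817 + 134) + 255847 = 34886763/262817 + 255847 = 67275827762/262817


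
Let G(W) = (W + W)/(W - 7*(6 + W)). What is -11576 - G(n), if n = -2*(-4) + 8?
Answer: -798728/69 ≈ -11576.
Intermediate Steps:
n = 16 (n = 8 + 8 = 16)
G(W) = 2*W/(-42 - 6*W) (G(W) = (2*W)/(W + (-42 - 7*W)) = (2*W)/(-42 - 6*W) = 2*W/(-42 - 6*W))
-11576 - G(n) = -11576 - (-1)*16/(21 + 3*16) = -11576 - (-1)*16/(21 + 48) = -11576 - (-1)*16/69 = -11576 - 1*(-16/69) = -11576 + 16/69 = -798728/69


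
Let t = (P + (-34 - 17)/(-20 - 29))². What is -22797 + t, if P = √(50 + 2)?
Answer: -54608144/2401 + 204*√13/49 ≈ -22729.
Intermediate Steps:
P = 2*√13 (P = √52 = 2*√13 ≈ 7.2111)
t = (51/49 + 2*√13)² (t = (2*√13 + (-34 - 17)/(-20 - 29))² = (2*√13 - 51/(-49))² = (2*√13 - 51*(-1/49))² = (2*√13 + 51/49)² = (51/49 + 2*√13)² ≈ 68.094)
-22797 + t = -22797 + (127453/2401 + 204*√13/49) = -54608144/2401 + 204*√13/49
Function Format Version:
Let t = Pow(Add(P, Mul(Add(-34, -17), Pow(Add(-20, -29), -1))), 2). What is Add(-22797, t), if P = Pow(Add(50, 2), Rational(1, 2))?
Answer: Add(Rational(-54608144, 2401), Mul(Rational(204, 49), Pow(13, Rational(1, 2)))) ≈ -22729.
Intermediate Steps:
P = Mul(2, Pow(13, Rational(1, 2))) (P = Pow(52, Rational(1, 2)) = Mul(2, Pow(13, Rational(1, 2))) ≈ 7.2111)
t = Pow(Add(Rational(51, 49), Mul(2, Pow(13, Rational(1, 2)))), 2) (t = Pow(Add(Mul(2, Pow(13, Rational(1, 2))), Mul(Add(-34, -17), Pow(Add(-20, -29), -1))), 2) = Pow(Add(Mul(2, Pow(13, Rational(1, 2))), Mul(-51, Pow(-49, -1))), 2) = Pow(Add(Mul(2, Pow(13, Rational(1, 2))), Mul(-51, Rational(-1, 49))), 2) = Pow(Add(Mul(2, Pow(13, Rational(1, 2))), Rational(51, 49)), 2) = Pow(Add(Rational(51, 49), Mul(2, Pow(13, Rational(1, 2)))), 2) ≈ 68.094)
Add(-22797, t) = Add(-22797, Add(Rational(127453, 2401), Mul(Rational(204, 49), Pow(13, Rational(1, 2))))) = Add(Rational(-54608144, 2401), Mul(Rational(204, 49), Pow(13, Rational(1, 2))))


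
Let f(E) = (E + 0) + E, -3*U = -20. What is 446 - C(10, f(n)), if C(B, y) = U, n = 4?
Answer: 1318/3 ≈ 439.33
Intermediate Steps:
U = 20/3 (U = -1/3*(-20) = 20/3 ≈ 6.6667)
f(E) = 2*E (f(E) = E + E = 2*E)
C(B, y) = 20/3
446 - C(10, f(n)) = 446 - 1*20/3 = 446 - 20/3 = 1318/3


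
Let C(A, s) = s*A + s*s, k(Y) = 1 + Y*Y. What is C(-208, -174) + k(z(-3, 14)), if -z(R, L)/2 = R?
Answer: 66505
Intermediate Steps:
z(R, L) = -2*R
k(Y) = 1 + Y²
C(A, s) = s² + A*s (C(A, s) = A*s + s² = s² + A*s)
C(-208, -174) + k(z(-3, 14)) = -174*(-208 - 174) + (1 + (-2*(-3))²) = -174*(-382) + (1 + 6²) = 66468 + (1 + 36) = 66468 + 37 = 66505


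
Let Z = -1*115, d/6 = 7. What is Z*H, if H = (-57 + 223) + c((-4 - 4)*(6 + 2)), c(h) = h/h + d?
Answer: -24035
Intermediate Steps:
d = 42 (d = 6*7 = 42)
Z = -115
c(h) = 43 (c(h) = h/h + 42 = 1 + 42 = 43)
H = 209 (H = (-57 + 223) + 43 = 166 + 43 = 209)
Z*H = -115*209 = -24035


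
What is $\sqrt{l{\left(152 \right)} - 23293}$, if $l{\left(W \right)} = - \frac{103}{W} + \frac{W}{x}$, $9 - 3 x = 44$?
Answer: $\frac{3 i \sqrt{18323214490}}{2660} \approx 152.67 i$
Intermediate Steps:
$x = - \frac{35}{3}$ ($x = 3 - \frac{44}{3} = - \frac{35}{3} \approx -11.667$)
$l{\left(W \right)} = - \frac{103}{W} - \frac{3 W}{35}$ ($l{\left(W \right)} = - \frac{103}{W} + \frac{W}{- \frac{35}{3}} = - \frac{103}{W} + W \left(- \frac{3}{35}\right) = - \frac{103}{W} - \frac{3 W}{35}$)
$\sqrt{l{\left(152 \right)} - 23293} = \sqrt{\left(- \frac{103}{152} - \frac{456}{35}\right) - 23293} = \sqrt{- \frac{72917}{5320} - 23293} = \sqrt{- \frac{123991677}{5320}} = \frac{3 i \sqrt{18323214490}}{2660}$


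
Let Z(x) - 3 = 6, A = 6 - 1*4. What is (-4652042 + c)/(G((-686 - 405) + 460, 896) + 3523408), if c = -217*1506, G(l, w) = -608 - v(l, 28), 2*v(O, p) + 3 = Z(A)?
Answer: -4978844/3522797 ≈ -1.4133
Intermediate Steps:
A = 2 (A = 6 - 4 = 2)
Z(x) = 9 (Z(x) = 3 + 6 = 9)
v(O, p) = 3 (v(O, p) = -3/2 + (½)*9 = -3/2 + 9/2 = 3)
G(l, w) = -611 (G(l, w) = -608 - 1*3 = -608 - 3 = -611)
c = -326802
(-4652042 + c)/(G((-686 - 405) + 460, 896) + 3523408) = (-4652042 - 326802)/(-611 + 3523408) = -4978844/3522797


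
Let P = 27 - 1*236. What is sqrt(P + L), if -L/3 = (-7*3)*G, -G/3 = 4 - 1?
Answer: 2*I*sqrt(194) ≈ 27.857*I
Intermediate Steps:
G = -9 (G = -3*(4 - 1) = -3*3 = -9)
L = -567 (L = -3*(-7*3)*(-9) = -(-63)*(-9) = -3*189 = -567)
P = -209 (P = 27 - 236 = -209)
sqrt(P + L) = sqrt(-209 - 567) = sqrt(-776) = 2*I*sqrt(194)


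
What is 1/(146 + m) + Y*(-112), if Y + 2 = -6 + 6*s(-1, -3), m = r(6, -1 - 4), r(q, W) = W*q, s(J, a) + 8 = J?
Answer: 805505/116 ≈ 6944.0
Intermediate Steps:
s(J, a) = -8 + J
m = -30 (m = (-1 - 4)*6 = -5*6 = -30)
Y = -62 (Y = -2 + (-6 + 6*(-8 - 1)) = -2 + (-6 + 6*(-9)) = -2 + (-6 - 54) = -2 - 60 = -62)
1/(146 + m) + Y*(-112) = 1/(146 - 30) - 62*(-112) = 1/116 + 6944 = 805505/116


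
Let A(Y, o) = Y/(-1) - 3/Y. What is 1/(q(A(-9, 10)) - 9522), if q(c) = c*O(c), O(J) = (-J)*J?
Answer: -27/279046 ≈ -9.6758e-5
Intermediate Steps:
O(J) = -J²
A(Y, o) = -Y - 3/Y (A(Y, o) = Y*(-1) - 3/Y = -Y - 3/Y)
q(c) = -c³ (q(c) = c*(-c²) = -c³)
1/(q(A(-9, 10)) - 9522) = 1/(-(-1*(-9) - 3/(-9))³ - 9522) = 1/(-(9 - 3*(-⅑))³ - 9522) = 1/(-(9 + ⅓)³ - 9522) = 1/(-(28/3)³ - 9522) = 1/(-1*21952/27 - 9522) = 1/(-21952/27 - 9522) = 1/(-279046/27) = -27/279046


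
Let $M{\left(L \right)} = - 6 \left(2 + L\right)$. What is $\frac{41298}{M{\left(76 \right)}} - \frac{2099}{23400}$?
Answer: $- \frac{2066999}{23400} \approx -88.333$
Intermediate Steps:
$M{\left(L \right)} = -12 - 6 L$
$\frac{41298}{M{\left(76 \right)}} - \frac{2099}{23400} = \frac{41298}{-12 - 456} - \frac{2099}{23400} = \frac{41298}{-468} - \frac{2099}{23400} = 41298 \left(- \frac{1}{468}\right) - \frac{2099}{23400} = - \frac{6883}{78} - \frac{2099}{23400} = - \frac{2066999}{23400}$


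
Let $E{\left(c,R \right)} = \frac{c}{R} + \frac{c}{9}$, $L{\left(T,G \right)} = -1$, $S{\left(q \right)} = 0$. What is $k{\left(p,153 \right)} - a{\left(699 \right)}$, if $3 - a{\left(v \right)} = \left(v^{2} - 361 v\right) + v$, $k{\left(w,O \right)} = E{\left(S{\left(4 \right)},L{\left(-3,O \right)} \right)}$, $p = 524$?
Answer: $236958$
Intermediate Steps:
$E{\left(c,R \right)} = \frac{c}{9} + \frac{c}{R}$ ($E{\left(c,R \right)} = \frac{c}{R} + c \frac{1}{9} = \frac{c}{R} + \frac{c}{9} = \frac{c}{9} + \frac{c}{R}$)
$k{\left(w,O \right)} = 0$ ($k{\left(w,O \right)} = \frac{1}{9} \cdot 0 + \frac{0}{-1} = 0 + 0 \left(-1\right) = 0 + 0 = 0$)
$a{\left(v \right)} = 3 - v^{2} + 360 v$ ($a{\left(v \right)} = 3 - \left(\left(v^{2} - 361 v\right) + v\right) = 3 - \left(v^{2} - 360 v\right) = 3 - v^{2} + 360 v$)
$k{\left(p,153 \right)} - a{\left(699 \right)} = 0 - \left(3 - 699^{2} + 360 \cdot 699\right) = 0 - \left(3 - 488601 + 251640\right) = 0 - -236958 = 0 + 236958 = 236958$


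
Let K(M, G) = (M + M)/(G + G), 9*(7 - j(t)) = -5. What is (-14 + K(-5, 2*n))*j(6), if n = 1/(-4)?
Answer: -272/9 ≈ -30.222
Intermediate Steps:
n = -¼ (n = 1*(-¼) = -¼ ≈ -0.25000)
j(t) = 68/9 (j(t) = 7 - ⅑*(-5) = 7 + 5/9 = 68/9)
K(M, G) = M/G (K(M, G) = (2*M)/((2*G)) = (2*M)*(1/(2*G)) = M/G)
(-14 + K(-5, 2*n))*j(6) = (-14 - 5/(2*(-¼)))*(68/9) = (-14 - 5/(-½))*(68/9) = (-14 - 5*(-2))*(68/9) = (-14 + 10)*(68/9) = -4*68/9 = -272/9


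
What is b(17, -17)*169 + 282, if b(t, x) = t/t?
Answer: 451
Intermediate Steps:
b(t, x) = 1
b(17, -17)*169 + 282 = 1*169 + 282 = 169 + 282 = 451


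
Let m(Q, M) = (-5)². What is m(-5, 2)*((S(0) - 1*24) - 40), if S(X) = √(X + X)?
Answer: -1600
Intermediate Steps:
m(Q, M) = 25
S(X) = √2*√X (S(X) = √(2*X) = √2*√X)
m(-5, 2)*((S(0) - 1*24) - 40) = 25*((√2*√0 - 1*24) - 40) = 25*((√2*0 - 24) - 40) = 25*((0 - 24) - 40) = 25*(-24 - 40) = 25*(-64) = -1600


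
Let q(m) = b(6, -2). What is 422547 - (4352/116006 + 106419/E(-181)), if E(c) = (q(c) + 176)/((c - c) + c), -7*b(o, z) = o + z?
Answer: 37917752651639/71227684 ≈ 5.3235e+5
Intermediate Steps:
b(o, z) = -o/7 - z/7 (b(o, z) = -(o + z)/7 = -o/7 - z/7)
q(m) = -4/7 (q(m) = -⅐*6 - ⅐*(-2) = -6/7 + 2/7 = -4/7)
E(c) = 1228/(7*c) (E(c) = (-4/7 + 176)/((c - c) + c) = 1228/(7*(0 + c)) = 1228/(7*c))
422547 - (4352/116006 + 106419/E(-181)) = 422547 - (4352/116006 + 106419/(((1228/7)/(-181)))) = 422547 - (4352*(1/116006) + 106419/(((1228/7)*(-1/181)))) = 422547 - (2176/58003 + 106419/(-1228/1267)) = 422547 - (2176/58003 + 106419*(-1267/1228)) = 422547 - (2176/58003 - 134832873/1228) = 422547 - 1*(-7820708460491/71227684) = 422547 + 7820708460491/71227684 = 37917752651639/71227684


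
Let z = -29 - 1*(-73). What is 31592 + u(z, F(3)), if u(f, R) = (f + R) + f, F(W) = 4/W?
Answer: 95044/3 ≈ 31681.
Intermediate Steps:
z = 44 (z = -29 + 73 = 44)
u(f, R) = R + 2*f (u(f, R) = (R + f) + f = R + 2*f)
31592 + u(z, F(3)) = 31592 + (4/3 + 2*44) = 31592 + (4*(⅓) + 88) = 31592 + (4/3 + 88) = 31592 + 268/3 = 95044/3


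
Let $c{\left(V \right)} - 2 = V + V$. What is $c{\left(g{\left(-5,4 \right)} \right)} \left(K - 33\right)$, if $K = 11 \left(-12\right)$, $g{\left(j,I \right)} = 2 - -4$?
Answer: $-2310$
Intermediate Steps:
$g{\left(j,I \right)} = 6$ ($g{\left(j,I \right)} = 2 + 4 = 6$)
$K = -132$
$c{\left(V \right)} = 2 + 2 V$ ($c{\left(V \right)} = 2 + \left(V + V\right) = 2 + 2 V$)
$c{\left(g{\left(-5,4 \right)} \right)} \left(K - 33\right) = \left(2 + 2 \cdot 6\right) \left(-132 - 33\right) = \left(2 + 12\right) \left(-165\right) = 14 \left(-165\right) = -2310$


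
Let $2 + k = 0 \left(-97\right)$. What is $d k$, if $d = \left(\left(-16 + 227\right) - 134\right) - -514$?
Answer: $-1182$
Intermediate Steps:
$k = -2$ ($k = -2 + 0 \left(-97\right) = -2 + 0 = -2$)
$d = 591$ ($d = \left(211 - 134\right) + 514 = 77 + 514 = 591$)
$d k = 591 \left(-2\right) = -1182$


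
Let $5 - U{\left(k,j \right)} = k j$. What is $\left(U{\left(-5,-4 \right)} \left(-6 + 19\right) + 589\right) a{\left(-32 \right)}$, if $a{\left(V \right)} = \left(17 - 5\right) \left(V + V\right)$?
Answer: $-302592$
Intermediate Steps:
$U{\left(k,j \right)} = 5 - j k$ ($U{\left(k,j \right)} = 5 - k j = 5 - j k$)
$a{\left(V \right)} = 24 V$ ($a{\left(V \right)} = 12 \cdot 2 V = 24 V$)
$\left(U{\left(-5,-4 \right)} \left(-6 + 19\right) + 589\right) a{\left(-32 \right)} = \left(\left(5 - \left(-4\right) \left(-5\right)\right) \left(-6 + 19\right) + 589\right) 24 \left(-32\right) = \left(\left(5 - 20\right) 13 + 589\right) \left(-768\right) = \left(\left(-15\right) 13 + 589\right) \left(-768\right) = \left(-195 + 589\right) \left(-768\right) = 394 \left(-768\right) = -302592$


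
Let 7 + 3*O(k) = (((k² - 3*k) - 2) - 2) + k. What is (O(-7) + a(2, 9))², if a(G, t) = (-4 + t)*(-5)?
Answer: 529/9 ≈ 58.778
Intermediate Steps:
O(k) = -11/3 - 2*k/3 + k²/3 (O(k) = -7/3 + ((((k² - 3*k) - 2) - 2) + k)/3 = -7/3 + (((-2 + k² - 3*k) - 2) + k)/3 = -7/3 + ((-4 + k² - 3*k) + k)/3 = -7/3 + (-4 + k² - 2*k)/3 = -7/3 + (-4/3 - 2*k/3 + k²/3) = -11/3 - 2*k/3 + k²/3)
a(G, t) = 20 - 5*t
(O(-7) + a(2, 9))² = ((-11/3 - ⅔*(-7) + (⅓)*(-7)²) + (20 - 5*9))² = ((-11/3 + 14/3 + (⅓)*49) + (20 - 45))² = ((-11/3 + 14/3 + 49/3) - 25)² = (52/3 - 25)² = (-23/3)² = 529/9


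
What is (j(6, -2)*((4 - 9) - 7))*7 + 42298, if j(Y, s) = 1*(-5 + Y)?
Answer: 42214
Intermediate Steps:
j(Y, s) = -5 + Y
(j(6, -2)*((4 - 9) - 7))*7 + 42298 = ((-5 + 6)*((4 - 9) - 7))*7 + 42298 = (1*(-5 - 7))*7 + 42298 = (1*(-12))*7 + 42298 = -12*7 + 42298 = -84 + 42298 = 42214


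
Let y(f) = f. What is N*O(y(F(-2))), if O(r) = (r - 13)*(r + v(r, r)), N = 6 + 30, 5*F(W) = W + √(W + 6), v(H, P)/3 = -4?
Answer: 5616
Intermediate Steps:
v(H, P) = -12 (v(H, P) = 3*(-4) = -12)
F(W) = W/5 + √(6 + W)/5 (F(W) = (W + √(W + 6))/5 = (W + √(6 + W))/5 = W/5 + √(6 + W)/5)
N = 36
O(r) = (-13 + r)*(-12 + r) (O(r) = (r - 13)*(r - 12) = (-13 + r)*(-12 + r))
N*O(y(F(-2))) = 36*(156 + ((⅕)*(-2) + √(6 - 2)/5)² - 25*((⅕)*(-2) + √(6 - 2)/5)) = 36*(156 + (-⅖ + √4/5)² - 25*(-⅖ + √4/5)) = 36*(156 + (-⅖ + (⅕)*2)² - 25*(-⅖ + (⅕)*2)) = 36*(156 + (-⅖ + ⅖)² - 25*(-⅖ + ⅖)) = 36*(156 + 0² - 25*0) = 36*(156 + 0 + 0) = 36*156 = 5616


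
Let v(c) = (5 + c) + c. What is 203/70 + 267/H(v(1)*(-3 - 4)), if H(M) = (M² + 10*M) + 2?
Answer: 58147/19130 ≈ 3.0396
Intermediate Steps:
v(c) = 5 + 2*c
H(M) = 2 + M² + 10*M
203/70 + 267/H(v(1)*(-3 - 4)) = 203/70 + 267/(2 + ((5 + 2*1)*(-3 - 4))² + 10*((5 + 2*1)*(-3 - 4))) = 203*(1/70) + 267/(2 + ((5 + 2)*(-7))² + 10*((5 + 2)*(-7))) = 29/10 + 267/(2 + (7*(-7))² + 10*(7*(-7))) = 29/10 + 267/(2 + (-49)² + 10*(-49)) = 29/10 + 267/(2 + 2401 - 490) = 29/10 + 267/1913 = 58147/19130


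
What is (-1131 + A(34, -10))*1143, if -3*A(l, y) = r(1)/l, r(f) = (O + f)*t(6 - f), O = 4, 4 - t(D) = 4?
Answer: -1292733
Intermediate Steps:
t(D) = 0 (t(D) = 4 - 1*4 = 4 - 4 = 0)
r(f) = 0 (r(f) = (4 + f)*0 = 0)
A(l, y) = 0 (A(l, y) = -0/l = -⅓*0 = 0)
(-1131 + A(34, -10))*1143 = (-1131 + 0)*1143 = -1131*1143 = -1292733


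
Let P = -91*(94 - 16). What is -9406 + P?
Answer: -16504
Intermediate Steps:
P = -7098 (P = -91*78 = -7098)
-9406 + P = -9406 - 7098 = -16504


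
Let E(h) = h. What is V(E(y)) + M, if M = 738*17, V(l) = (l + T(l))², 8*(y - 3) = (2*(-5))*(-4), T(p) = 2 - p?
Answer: 12550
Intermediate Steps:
y = 8 (y = 3 + ((2*(-5))*(-4))/8 = 3 + (-10*(-4))/8 = 3 + (⅛)*40 = 3 + 5 = 8)
V(l) = 4 (V(l) = (l + (2 - l))² = 2² = 4)
M = 12546
V(E(y)) + M = 4 + 12546 = 12550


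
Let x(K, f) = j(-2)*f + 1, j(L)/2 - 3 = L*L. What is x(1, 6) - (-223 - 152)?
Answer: 460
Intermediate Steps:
j(L) = 6 + 2*L² (j(L) = 6 + 2*(L*L) = 6 + 2*L²)
x(K, f) = 1 + 14*f (x(K, f) = (6 + 2*(-2)²)*f + 1 = (6 + 2*4)*f + 1 = (6 + 8)*f + 1 = 14*f + 1 = 1 + 14*f)
x(1, 6) - (-223 - 152) = (1 + 14*6) - (-223 - 152) = (1 + 84) - 1*(-375) = 85 + 375 = 460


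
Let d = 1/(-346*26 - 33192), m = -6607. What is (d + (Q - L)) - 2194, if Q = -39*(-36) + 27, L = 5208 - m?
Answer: -530640665/42188 ≈ -12578.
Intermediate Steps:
d = -1/42188 (d = 1/(-8996 - 33192) = 1/(-42188) = -1/42188 ≈ -2.3703e-5)
L = 11815 (L = 5208 - 1*(-6607) = 5208 + 6607 = 11815)
Q = 1431 (Q = 1404 + 27 = 1431)
(d + (Q - L)) - 2194 = (-1/42188 + (1431 - 1*11815)) - 2194 = (-1/42188 + (1431 - 11815)) - 2194 = (-1/42188 - 10384) - 2194 = -438080193/42188 - 2194 = -530640665/42188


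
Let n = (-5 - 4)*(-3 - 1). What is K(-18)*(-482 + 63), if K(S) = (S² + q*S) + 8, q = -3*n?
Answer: -953644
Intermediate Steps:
n = 36 (n = -9*(-4) = 36)
q = -108 (q = -3*36 = -108)
K(S) = 8 + S² - 108*S (K(S) = (S² - 108*S) + 8 = 8 + S² - 108*S)
K(-18)*(-482 + 63) = (8 + (-18)² - 108*(-18))*(-482 + 63) = (8 + 324 + 1944)*(-419) = 2276*(-419) = -953644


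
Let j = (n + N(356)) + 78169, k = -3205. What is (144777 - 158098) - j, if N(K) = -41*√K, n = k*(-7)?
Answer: -113925 + 82*√89 ≈ -1.1315e+5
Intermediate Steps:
n = 22435 (n = -3205*(-7) = 22435)
j = 100604 - 82*√89 (j = (22435 - 82*√89) + 78169 = 100604 - 82*√89 ≈ 99830.)
(144777 - 158098) - j = (144777 - 158098) - (100604 - 82*√89) = -13321 + (-100604 + 82*√89) = -113925 + 82*√89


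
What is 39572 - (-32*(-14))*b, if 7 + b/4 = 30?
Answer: -1644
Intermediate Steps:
b = 92 (b = -28 + 4*30 = -28 + 120 = 92)
39572 - (-32*(-14))*b = 39572 - (-32*(-14))*92 = 39572 - 448*92 = 39572 - 1*41216 = 39572 - 41216 = -1644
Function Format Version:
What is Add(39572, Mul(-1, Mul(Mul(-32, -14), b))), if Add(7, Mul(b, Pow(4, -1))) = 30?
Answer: -1644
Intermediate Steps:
b = 92 (b = Add(-28, Mul(4, 30)) = Add(-28, 120) = 92)
Add(39572, Mul(-1, Mul(Mul(-32, -14), b))) = Add(39572, Mul(-1, Mul(Mul(-32, -14), 92))) = Add(39572, Mul(-1, Mul(448, 92))) = Add(39572, Mul(-1, 41216)) = Add(39572, -41216) = -1644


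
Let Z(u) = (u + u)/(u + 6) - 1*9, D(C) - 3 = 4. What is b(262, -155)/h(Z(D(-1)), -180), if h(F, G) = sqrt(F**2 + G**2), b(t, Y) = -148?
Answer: -1924*sqrt(5486209)/5486209 ≈ -0.82143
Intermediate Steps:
D(C) = 7 (D(C) = 3 + 4 = 7)
Z(u) = -9 + 2*u/(6 + u) (Z(u) = (2*u)/(6 + u) - 9 = 2*u/(6 + u) - 9 = -9 + 2*u/(6 + u))
b(262, -155)/h(Z(D(-1)), -180) = -148/sqrt(((-54 - 7*7)/(6 + 7))**2 + (-180)**2) = -148/sqrt(((-54 - 49)/13)**2 + 32400) = -148/sqrt(((1/13)*(-103))**2 + 32400) = -148/sqrt((-103/13)**2 + 32400) = -148/sqrt(10609/169 + 32400) = -148*13*sqrt(5486209)/5486209 = -1924*sqrt(5486209)/5486209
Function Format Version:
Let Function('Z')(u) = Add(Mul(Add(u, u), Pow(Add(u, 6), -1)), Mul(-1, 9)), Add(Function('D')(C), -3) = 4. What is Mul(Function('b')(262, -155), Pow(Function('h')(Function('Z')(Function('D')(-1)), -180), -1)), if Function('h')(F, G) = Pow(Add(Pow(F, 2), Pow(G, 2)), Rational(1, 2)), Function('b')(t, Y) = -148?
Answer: Mul(Rational(-1924, 5486209), Pow(5486209, Rational(1, 2))) ≈ -0.82143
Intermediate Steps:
Function('D')(C) = 7 (Function('D')(C) = Add(3, 4) = 7)
Function('Z')(u) = Add(-9, Mul(2, u, Pow(Add(6, u), -1))) (Function('Z')(u) = Add(Mul(Mul(2, u), Pow(Add(6, u), -1)), -9) = Add(Mul(2, u, Pow(Add(6, u), -1)), -9) = Add(-9, Mul(2, u, Pow(Add(6, u), -1))))
Mul(Function('b')(262, -155), Pow(Function('h')(Function('Z')(Function('D')(-1)), -180), -1)) = Mul(-148, Pow(Pow(Add(Pow(Mul(Pow(Add(6, 7), -1), Add(-54, Mul(-7, 7))), 2), Pow(-180, 2)), Rational(1, 2)), -1)) = Mul(-148, Pow(Pow(Add(Pow(Mul(Pow(13, -1), Add(-54, -49)), 2), 32400), Rational(1, 2)), -1)) = Mul(-148, Pow(Pow(Add(Pow(Mul(Rational(1, 13), -103), 2), 32400), Rational(1, 2)), -1)) = Mul(-148, Pow(Pow(Add(Pow(Rational(-103, 13), 2), 32400), Rational(1, 2)), -1)) = Mul(-148, Pow(Pow(Add(Rational(10609, 169), 32400), Rational(1, 2)), -1)) = Mul(-148, Pow(Pow(Rational(5486209, 169), Rational(1, 2)), -1)) = Mul(-148, Pow(Mul(Rational(1, 13), Pow(5486209, Rational(1, 2))), -1)) = Mul(-148, Mul(Rational(13, 5486209), Pow(5486209, Rational(1, 2)))) = Mul(Rational(-1924, 5486209), Pow(5486209, Rational(1, 2)))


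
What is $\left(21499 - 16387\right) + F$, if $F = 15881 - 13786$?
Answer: $7207$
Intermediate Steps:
$F = 2095$
$\left(21499 - 16387\right) + F = \left(21499 - 16387\right) + 2095 = 5112 + 2095 = 7207$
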